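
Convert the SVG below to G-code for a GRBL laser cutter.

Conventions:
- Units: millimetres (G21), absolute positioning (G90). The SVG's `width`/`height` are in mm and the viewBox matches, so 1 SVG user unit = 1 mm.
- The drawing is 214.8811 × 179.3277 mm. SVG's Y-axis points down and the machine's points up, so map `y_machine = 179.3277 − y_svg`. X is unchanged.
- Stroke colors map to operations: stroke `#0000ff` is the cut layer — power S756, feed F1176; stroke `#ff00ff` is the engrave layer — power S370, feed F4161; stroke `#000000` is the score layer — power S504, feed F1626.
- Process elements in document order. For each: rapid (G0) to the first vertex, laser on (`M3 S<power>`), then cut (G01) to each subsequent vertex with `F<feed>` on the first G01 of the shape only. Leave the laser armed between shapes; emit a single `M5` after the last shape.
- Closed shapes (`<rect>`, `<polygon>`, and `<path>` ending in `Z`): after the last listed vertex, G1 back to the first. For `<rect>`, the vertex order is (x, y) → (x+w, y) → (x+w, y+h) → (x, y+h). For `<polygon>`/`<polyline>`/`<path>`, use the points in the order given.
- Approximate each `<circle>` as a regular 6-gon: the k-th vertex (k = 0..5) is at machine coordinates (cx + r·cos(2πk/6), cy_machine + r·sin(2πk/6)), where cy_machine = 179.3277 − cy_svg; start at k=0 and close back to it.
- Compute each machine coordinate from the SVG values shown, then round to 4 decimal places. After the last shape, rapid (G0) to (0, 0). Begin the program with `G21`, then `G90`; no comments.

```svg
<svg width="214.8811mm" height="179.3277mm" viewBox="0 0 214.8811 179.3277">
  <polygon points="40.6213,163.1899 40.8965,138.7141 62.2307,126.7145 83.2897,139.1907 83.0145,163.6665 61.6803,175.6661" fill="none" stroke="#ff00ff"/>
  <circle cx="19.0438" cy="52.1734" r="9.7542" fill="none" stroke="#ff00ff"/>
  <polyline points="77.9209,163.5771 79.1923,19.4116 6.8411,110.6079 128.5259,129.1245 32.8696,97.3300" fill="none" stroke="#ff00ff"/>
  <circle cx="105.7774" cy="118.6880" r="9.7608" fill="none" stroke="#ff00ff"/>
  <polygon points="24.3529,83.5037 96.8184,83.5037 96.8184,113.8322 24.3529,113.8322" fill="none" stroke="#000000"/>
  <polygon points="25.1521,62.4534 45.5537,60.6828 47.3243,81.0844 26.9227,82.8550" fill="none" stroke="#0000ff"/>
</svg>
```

G21
G90
G0 X40.6213 Y16.1378
M3 S370
G01 X40.8965 Y40.6136 F4161
G01 X62.2307 Y52.6132
G01 X83.2897 Y40.1370
G01 X83.0145 Y15.6612
G01 X61.6803 Y3.6616
G01 X40.6213 Y16.1378
G0 X28.7980 Y127.1543
M3 S370
G01 X23.9209 Y135.6017 F4161
G01 X14.1667 Y135.6017
G01 X9.2896 Y127.1543
G01 X14.1667 Y118.7069
G01 X23.9209 Y118.7069
G01 X28.7980 Y127.1543
G0 X77.9209 Y15.7506
M3 S370
G01 X79.1923 Y159.9161 F4161
G01 X6.8411 Y68.7198
G01 X128.5259 Y50.2032
G01 X32.8696 Y81.9977
G0 X115.5382 Y60.6397
M3 S370
G01 X110.6578 Y69.0928 F4161
G01 X100.8970 Y69.0928
G01 X96.0166 Y60.6397
G01 X100.8970 Y52.1866
G01 X110.6578 Y52.1866
G01 X115.5382 Y60.6397
G0 X24.3529 Y95.8240
M3 S504
G01 X96.8184 Y95.8240 F1626
G01 X96.8184 Y65.4955
G01 X24.3529 Y65.4955
G01 X24.3529 Y95.8240
G0 X25.1521 Y116.8743
M3 S756
G01 X45.5537 Y118.6449 F1176
G01 X47.3243 Y98.2433
G01 X26.9227 Y96.4727
G01 X25.1521 Y116.8743
M5
G0 X0.0000 Y0.0000

1 u = 1 mm; y_m = 179.3277 − y.

[1] `<polygon>` regular polygon, #ff00ff→engrave S370 F4161: (40.6213,16.1378) → (40.8965,40.6136) → (62.2307,52.6132) → (83.2897,40.1370) → (83.0145,15.6612) → (61.6803,3.6616) → (40.6213,16.1378) (closed)

[2] `<circle>` circle, #ff00ff→engrave S370 F4161: (28.7980,127.1543) → (23.9209,135.6017) → (14.1667,135.6017) → (9.2896,127.1543) → (14.1667,118.7069) → (23.9209,118.7069) → (28.7980,127.1543) (closed)

[3] `<polyline>` open polyline, #ff00ff→engrave S370 F4161: (77.9209,15.7506) → (79.1923,159.9161) → (6.8411,68.7198) → (128.5259,50.2032) → (32.8696,81.9977)

[4] `<circle>` circle, #ff00ff→engrave S370 F4161: (115.5382,60.6397) → (110.6578,69.0928) → (100.8970,69.0928) → (96.0166,60.6397) → (100.8970,52.1866) → (110.6578,52.1866) → (115.5382,60.6397) (closed)

[5] `<polygon>` rectangle, #000000→score S504 F1626: (24.3529,95.8240) → (96.8184,95.8240) → (96.8184,65.4955) → (24.3529,65.4955) → (24.3529,95.8240) (closed)

[6] `<polygon>` regular polygon, #0000ff→cut S756 F1176: (25.1521,116.8743) → (45.5537,118.6449) → (47.3243,98.2433) → (26.9227,96.4727) → (25.1521,116.8743) (closed)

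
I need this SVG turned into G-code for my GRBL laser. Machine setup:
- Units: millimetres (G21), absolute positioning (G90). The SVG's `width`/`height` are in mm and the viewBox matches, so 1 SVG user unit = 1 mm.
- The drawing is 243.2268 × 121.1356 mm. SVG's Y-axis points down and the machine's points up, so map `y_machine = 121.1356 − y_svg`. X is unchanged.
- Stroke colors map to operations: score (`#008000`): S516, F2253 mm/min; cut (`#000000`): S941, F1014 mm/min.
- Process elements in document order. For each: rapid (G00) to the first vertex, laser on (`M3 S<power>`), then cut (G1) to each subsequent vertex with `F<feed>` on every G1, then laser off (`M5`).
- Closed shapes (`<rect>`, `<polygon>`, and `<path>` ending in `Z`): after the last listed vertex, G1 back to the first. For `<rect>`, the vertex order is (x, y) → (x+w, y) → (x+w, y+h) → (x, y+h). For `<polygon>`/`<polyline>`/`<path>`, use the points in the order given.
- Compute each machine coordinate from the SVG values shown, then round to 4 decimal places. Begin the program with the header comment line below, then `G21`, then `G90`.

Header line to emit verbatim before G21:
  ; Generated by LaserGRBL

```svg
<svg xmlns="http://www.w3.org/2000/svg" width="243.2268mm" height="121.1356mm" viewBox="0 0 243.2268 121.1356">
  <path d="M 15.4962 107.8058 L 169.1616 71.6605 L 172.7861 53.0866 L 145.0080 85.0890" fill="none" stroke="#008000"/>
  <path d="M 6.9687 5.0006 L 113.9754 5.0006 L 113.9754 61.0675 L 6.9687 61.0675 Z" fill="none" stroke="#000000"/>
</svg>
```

1 u = 1 mm; y_m = 121.1356 − y.

[1] `<path>` open polyline, #008000→score S516 F2253: (15.4962,13.3298) → (169.1616,49.4751) → (172.7861,68.0490) → (145.0080,36.0466)

[2] `<path>` rectangle, #000000→cut S941 F1014: (6.9687,116.1350) → (113.9754,116.1350) → (113.9754,60.0681) → (6.9687,60.0681) → (6.9687,116.1350) (closed)

; Generated by LaserGRBL
G21
G90
G00 X15.4962 Y13.3298
M3 S516
G1 X169.1616 Y49.4751 F2253
G1 X172.7861 Y68.0490 F2253
G1 X145.0080 Y36.0466 F2253
M5
G00 X6.9687 Y116.1350
M3 S941
G1 X113.9754 Y116.1350 F1014
G1 X113.9754 Y60.0681 F1014
G1 X6.9687 Y60.0681 F1014
G1 X6.9687 Y116.1350 F1014
M5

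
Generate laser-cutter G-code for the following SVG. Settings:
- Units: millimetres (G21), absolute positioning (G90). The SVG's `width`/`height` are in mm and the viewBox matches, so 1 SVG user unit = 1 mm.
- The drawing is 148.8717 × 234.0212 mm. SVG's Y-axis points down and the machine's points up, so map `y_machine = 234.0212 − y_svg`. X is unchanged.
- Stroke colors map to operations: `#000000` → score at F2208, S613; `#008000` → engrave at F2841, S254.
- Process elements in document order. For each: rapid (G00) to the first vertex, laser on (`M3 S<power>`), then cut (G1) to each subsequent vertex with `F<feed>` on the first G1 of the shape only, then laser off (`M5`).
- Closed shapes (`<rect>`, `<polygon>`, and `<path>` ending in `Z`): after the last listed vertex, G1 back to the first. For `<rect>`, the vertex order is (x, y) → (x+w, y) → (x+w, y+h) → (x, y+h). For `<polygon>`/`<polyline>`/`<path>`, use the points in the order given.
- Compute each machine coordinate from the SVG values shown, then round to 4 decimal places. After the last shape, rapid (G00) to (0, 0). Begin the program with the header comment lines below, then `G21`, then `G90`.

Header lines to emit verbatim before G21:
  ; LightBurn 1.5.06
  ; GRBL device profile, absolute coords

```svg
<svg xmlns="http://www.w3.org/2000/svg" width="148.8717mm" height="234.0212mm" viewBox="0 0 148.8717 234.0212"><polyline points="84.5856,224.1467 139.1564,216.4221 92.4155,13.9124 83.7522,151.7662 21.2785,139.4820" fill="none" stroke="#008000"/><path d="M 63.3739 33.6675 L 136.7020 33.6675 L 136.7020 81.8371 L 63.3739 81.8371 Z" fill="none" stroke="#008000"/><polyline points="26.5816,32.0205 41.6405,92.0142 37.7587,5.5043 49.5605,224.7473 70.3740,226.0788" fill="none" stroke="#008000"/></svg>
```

viewBox `0 0 148.8717 234.0212` with mm width/height → 1 unit = 1 mm. Flip: y_m = 234.0212 − y_svg.

**Shape 1** — `<polyline>` open polyline, stroke `#008000` → engrave (S254, F2841). Machine vertices: (84.5856,9.8745) → (139.1564,17.5991) → (92.4155,220.1088) → (83.7522,82.2550) → (21.2785,94.5392). Open path.

**Shape 2** — `<path>` rectangle, stroke `#008000` → engrave (S254, F2841). Machine vertices: (63.3739,200.3537) → (136.7020,200.3537) → (136.7020,152.1841) → (63.3739,152.1841) → (63.3739,200.3537). Closed: final G1 returns to the first vertex.

**Shape 3** — `<polyline>` open polyline, stroke `#008000` → engrave (S254, F2841). Machine vertices: (26.5816,202.0007) → (41.6405,142.0070) → (37.7587,228.5169) → (49.5605,9.2739) → (70.3740,7.9424). Open path.

; LightBurn 1.5.06
; GRBL device profile, absolute coords
G21
G90
G00 X84.5856 Y9.8745
M3 S254
G1 X139.1564 Y17.5991 F2841
G1 X92.4155 Y220.1088
G1 X83.7522 Y82.2550
G1 X21.2785 Y94.5392
M5
G00 X63.3739 Y200.3537
M3 S254
G1 X136.7020 Y200.3537 F2841
G1 X136.7020 Y152.1841
G1 X63.3739 Y152.1841
G1 X63.3739 Y200.3537
M5
G00 X26.5816 Y202.0007
M3 S254
G1 X41.6405 Y142.0070 F2841
G1 X37.7587 Y228.5169
G1 X49.5605 Y9.2739
G1 X70.3740 Y7.9424
M5
G00 X0.0000 Y0.0000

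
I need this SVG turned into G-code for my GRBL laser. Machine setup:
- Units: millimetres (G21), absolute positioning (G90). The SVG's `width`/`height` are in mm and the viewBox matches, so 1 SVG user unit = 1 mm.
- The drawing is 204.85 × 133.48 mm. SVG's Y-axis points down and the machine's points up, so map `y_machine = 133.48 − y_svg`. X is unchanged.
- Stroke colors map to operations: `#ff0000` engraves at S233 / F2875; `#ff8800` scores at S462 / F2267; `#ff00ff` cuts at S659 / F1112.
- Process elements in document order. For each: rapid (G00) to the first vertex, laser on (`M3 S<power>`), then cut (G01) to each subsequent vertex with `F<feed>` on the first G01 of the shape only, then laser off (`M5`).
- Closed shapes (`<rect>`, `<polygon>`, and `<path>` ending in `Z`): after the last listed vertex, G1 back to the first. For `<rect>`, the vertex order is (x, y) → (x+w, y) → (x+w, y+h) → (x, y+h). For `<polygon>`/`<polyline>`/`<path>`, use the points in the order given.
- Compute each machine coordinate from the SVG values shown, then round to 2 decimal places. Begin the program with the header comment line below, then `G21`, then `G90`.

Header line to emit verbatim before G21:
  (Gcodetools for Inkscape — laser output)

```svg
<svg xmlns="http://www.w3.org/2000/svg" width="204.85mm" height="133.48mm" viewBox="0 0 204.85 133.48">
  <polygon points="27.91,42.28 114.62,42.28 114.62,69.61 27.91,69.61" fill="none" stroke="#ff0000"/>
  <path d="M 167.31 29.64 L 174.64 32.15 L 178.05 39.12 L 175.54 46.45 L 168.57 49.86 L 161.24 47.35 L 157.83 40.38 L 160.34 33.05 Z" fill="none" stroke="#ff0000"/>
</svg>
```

(Gcodetools for Inkscape — laser output)
G21
G90
G00 X27.91 Y91.20
M3 S233
G01 X114.62 Y91.20 F2875
G01 X114.62 Y63.87
G01 X27.91 Y63.87
G01 X27.91 Y91.20
M5
G00 X167.31 Y103.84
M3 S233
G01 X174.64 Y101.33 F2875
G01 X178.05 Y94.36
G01 X175.54 Y87.03
G01 X168.57 Y83.62
G01 X161.24 Y86.13
G01 X157.83 Y93.10
G01 X160.34 Y100.43
G01 X167.31 Y103.84
M5

Since the viewBox matches the mm dimensions, user units are millimetres directly. The only transform is the Y-flip y_m = 133.48 − y_svg.

Shape 1 is a rectangle drawn with `<polygon>`. Its stroke #ff0000 means engrave at S233, F2875. After flipping Y the toolpath is (27.91,91.20) → (114.62,91.20) → (114.62,63.87) → (27.91,63.87) → (27.91,91.20), returning to the start.

Shape 2 is a regular polygon drawn with `<path>`. Its stroke #ff0000 means engrave at S233, F2875. After flipping Y the toolpath is (167.31,103.84) → (174.64,101.33) → (178.05,94.36) → (175.54,87.03) → (168.57,83.62) → (161.24,86.13) → (157.83,93.10) → (160.34,100.43) → (167.31,103.84), returning to the start.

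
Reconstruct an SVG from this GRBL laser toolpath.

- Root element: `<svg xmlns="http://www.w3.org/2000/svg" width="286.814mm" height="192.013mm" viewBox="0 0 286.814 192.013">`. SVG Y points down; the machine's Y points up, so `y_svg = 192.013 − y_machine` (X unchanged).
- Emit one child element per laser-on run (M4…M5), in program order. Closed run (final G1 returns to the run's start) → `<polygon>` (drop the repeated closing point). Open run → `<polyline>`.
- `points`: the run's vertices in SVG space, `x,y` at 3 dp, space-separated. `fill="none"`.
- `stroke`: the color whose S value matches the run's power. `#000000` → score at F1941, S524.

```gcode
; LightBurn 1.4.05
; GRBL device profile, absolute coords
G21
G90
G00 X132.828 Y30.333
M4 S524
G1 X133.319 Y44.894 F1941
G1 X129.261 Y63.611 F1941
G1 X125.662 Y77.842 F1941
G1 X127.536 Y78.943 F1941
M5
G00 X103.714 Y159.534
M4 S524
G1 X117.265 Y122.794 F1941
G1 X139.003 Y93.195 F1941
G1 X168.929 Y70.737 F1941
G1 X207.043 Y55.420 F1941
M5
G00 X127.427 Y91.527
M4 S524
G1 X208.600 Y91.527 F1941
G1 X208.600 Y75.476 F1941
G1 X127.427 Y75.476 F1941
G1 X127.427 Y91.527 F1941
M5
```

y_svg = 192.013 − y_m. Every run uses S524, so all elements get stroke `#000000` (score).

[1] open run; points: 132.828,161.680 133.319,147.119 129.261,128.402 125.662,114.171 127.536,113.070

[2] open run; points: 103.714,32.479 117.265,69.219 139.003,98.818 168.929,121.276 207.043,136.593

[3] closed run; points: 127.427,100.486 208.600,100.486 208.600,116.537 127.427,116.537

<svg xmlns="http://www.w3.org/2000/svg" width="286.814mm" height="192.013mm" viewBox="0 0 286.814 192.013">
  <polyline points="132.828,161.680 133.319,147.119 129.261,128.402 125.662,114.171 127.536,113.070" fill="none" stroke="#000000"/>
  <polyline points="103.714,32.479 117.265,69.219 139.003,98.818 168.929,121.276 207.043,136.593" fill="none" stroke="#000000"/>
  <polygon points="127.427,100.486 208.600,100.486 208.600,116.537 127.427,116.537" fill="none" stroke="#000000"/>
</svg>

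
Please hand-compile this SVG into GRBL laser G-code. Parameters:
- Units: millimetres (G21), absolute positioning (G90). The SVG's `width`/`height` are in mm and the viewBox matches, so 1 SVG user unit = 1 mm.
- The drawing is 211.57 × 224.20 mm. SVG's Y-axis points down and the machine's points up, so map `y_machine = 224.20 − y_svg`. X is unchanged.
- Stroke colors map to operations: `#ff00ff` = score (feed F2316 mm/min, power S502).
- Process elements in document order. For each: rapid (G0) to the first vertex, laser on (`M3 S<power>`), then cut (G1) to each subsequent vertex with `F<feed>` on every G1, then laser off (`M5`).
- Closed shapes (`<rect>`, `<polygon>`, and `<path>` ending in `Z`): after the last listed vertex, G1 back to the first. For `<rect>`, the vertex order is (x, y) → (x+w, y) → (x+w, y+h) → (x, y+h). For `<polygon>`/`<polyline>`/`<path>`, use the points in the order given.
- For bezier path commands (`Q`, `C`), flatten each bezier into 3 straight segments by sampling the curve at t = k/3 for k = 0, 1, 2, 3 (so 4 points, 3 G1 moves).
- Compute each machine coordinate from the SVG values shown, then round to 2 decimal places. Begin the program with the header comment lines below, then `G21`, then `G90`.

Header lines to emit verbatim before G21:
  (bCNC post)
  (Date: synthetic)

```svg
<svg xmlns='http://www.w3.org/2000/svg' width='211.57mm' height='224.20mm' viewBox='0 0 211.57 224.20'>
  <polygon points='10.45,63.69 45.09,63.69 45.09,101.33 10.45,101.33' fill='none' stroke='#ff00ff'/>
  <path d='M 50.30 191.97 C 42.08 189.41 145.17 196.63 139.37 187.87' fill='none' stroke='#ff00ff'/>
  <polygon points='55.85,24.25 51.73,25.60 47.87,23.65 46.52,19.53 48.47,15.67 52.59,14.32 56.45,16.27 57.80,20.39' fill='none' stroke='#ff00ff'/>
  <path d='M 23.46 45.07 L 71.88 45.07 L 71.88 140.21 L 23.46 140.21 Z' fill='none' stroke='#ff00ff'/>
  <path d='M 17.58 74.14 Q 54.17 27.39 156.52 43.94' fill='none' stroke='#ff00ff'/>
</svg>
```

(bCNC post)
(Date: synthetic)
G21
G90
G0 X10.45 Y160.51
M3 S502
G1 X45.09 Y160.51 F2316
G1 X45.09 Y122.87 F2316
G1 X10.45 Y122.87 F2316
G1 X10.45 Y160.51 F2316
M5
G0 X50.30 Y32.23
M3 S502
G1 X71.03 Y32.48 F2316
G1 X117.03 Y31.94 F2316
G1 X139.37 Y36.33 F2316
M5
G0 X55.85 Y199.95
M3 S502
G1 X51.73 Y198.60 F2316
G1 X47.87 Y200.55 F2316
G1 X46.52 Y204.67 F2316
G1 X48.47 Y208.53 F2316
G1 X52.59 Y209.88 F2316
G1 X56.45 Y207.93 F2316
G1 X57.80 Y203.81 F2316
G1 X55.85 Y199.95 F2316
M5
G0 X23.46 Y179.13
M3 S502
G1 X71.88 Y179.13 F2316
G1 X71.88 Y83.99 F2316
G1 X23.46 Y83.99 F2316
G1 X23.46 Y179.13 F2316
M5
G0 X17.58 Y150.06
M3 S502
G1 X49.28 Y174.19 F2316
G1 X95.59 Y184.26 F2316
G1 X156.52 Y180.26 F2316
M5

1 u = 1 mm; y_m = 224.20 − y.

[1] `<polygon>` rectangle, #ff00ff→score S502 F2316: (10.45,160.51) → (45.09,160.51) → (45.09,122.87) → (10.45,122.87) → (10.45,160.51) (closed)

[2] `<path>` cubic bezier, #ff00ff→score S502 F2316: (50.30,32.23) → (71.03,32.48) → (117.03,31.94) → (139.37,36.33)

[3] `<polygon>` regular polygon, #ff00ff→score S502 F2316: (55.85,199.95) → (51.73,198.60) → (47.87,200.55) → (46.52,204.67) → (48.47,208.53) → (52.59,209.88) → (56.45,207.93) → (57.80,203.81) → (55.85,199.95) (closed)

[4] `<path>` rectangle, #ff00ff→score S502 F2316: (23.46,179.13) → (71.88,179.13) → (71.88,83.99) → (23.46,83.99) → (23.46,179.13) (closed)

[5] `<path>` quadratic bezier, #ff00ff→score S502 F2316: (17.58,150.06) → (49.28,174.19) → (95.59,184.26) → (156.52,180.26)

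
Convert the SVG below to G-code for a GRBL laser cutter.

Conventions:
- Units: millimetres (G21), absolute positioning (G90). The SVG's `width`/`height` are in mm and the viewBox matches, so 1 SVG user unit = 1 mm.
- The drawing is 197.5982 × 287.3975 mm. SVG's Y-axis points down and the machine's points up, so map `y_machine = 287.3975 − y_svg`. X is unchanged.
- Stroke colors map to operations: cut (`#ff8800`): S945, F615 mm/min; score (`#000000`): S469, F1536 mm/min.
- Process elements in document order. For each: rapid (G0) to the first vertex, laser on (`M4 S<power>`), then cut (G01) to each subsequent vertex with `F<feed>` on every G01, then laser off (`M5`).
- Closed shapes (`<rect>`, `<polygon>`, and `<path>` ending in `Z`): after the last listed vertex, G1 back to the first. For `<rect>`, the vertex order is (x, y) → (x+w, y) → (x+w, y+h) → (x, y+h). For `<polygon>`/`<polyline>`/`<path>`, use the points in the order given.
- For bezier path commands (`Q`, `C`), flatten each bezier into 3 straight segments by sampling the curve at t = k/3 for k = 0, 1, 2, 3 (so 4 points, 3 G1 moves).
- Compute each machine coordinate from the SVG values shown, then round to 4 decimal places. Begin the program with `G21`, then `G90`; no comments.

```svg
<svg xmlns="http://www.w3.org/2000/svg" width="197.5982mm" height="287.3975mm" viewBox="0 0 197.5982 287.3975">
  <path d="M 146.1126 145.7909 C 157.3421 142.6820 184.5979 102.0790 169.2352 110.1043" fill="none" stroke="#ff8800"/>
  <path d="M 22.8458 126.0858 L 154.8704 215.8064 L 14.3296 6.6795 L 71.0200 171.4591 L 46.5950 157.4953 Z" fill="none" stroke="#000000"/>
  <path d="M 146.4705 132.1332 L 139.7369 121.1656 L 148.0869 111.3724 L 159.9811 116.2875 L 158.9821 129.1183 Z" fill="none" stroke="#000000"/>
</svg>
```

viewBox `0 0 197.5982 287.3975` with mm width/height → 1 unit = 1 mm. Flip: y_m = 287.3975 − y_svg.

**Shape 1** — `<path>` cubic bezier, stroke `#ff8800` → cut (S945, F615). Control points (SVG): P0=(146.1126,145.7909), P1=(157.3421,142.6820), P2=(184.5979,102.0790), P3=(169.2352,110.1043); sampled at t=k/3. Machine vertices: (146.1126,141.6066) → (160.5122,154.0238) → (172.5638,172.2988) → (169.2352,177.2932). Open path.

**Shape 2** — `<path>` closed polygon, stroke `#000000` → score (S469, F1536). Machine vertices: (22.8458,161.3117) → (154.8704,71.5911) → (14.3296,280.7180) → (71.0200,115.9384) → (46.5950,129.9022) → (22.8458,161.3117). Closed: final G1 returns to the first vertex.

**Shape 3** — `<path>` regular polygon, stroke `#000000` → score (S469, F1536). Machine vertices: (146.4705,155.2643) → (139.7369,166.2319) → (148.0869,176.0251) → (159.9811,171.1100) → (158.9821,158.2792) → (146.4705,155.2643). Closed: final G1 returns to the first vertex.

G21
G90
G0 X146.1126 Y141.6066
M4 S945
G01 X160.5122 Y154.0238 F615
G01 X172.5638 Y172.2988 F615
G01 X169.2352 Y177.2932 F615
M5
G0 X22.8458 Y161.3117
M4 S469
G01 X154.8704 Y71.5911 F1536
G01 X14.3296 Y280.7180 F1536
G01 X71.0200 Y115.9384 F1536
G01 X46.5950 Y129.9022 F1536
G01 X22.8458 Y161.3117 F1536
M5
G0 X146.4705 Y155.2643
M4 S469
G01 X139.7369 Y166.2319 F1536
G01 X148.0869 Y176.0251 F1536
G01 X159.9811 Y171.1100 F1536
G01 X158.9821 Y158.2792 F1536
G01 X146.4705 Y155.2643 F1536
M5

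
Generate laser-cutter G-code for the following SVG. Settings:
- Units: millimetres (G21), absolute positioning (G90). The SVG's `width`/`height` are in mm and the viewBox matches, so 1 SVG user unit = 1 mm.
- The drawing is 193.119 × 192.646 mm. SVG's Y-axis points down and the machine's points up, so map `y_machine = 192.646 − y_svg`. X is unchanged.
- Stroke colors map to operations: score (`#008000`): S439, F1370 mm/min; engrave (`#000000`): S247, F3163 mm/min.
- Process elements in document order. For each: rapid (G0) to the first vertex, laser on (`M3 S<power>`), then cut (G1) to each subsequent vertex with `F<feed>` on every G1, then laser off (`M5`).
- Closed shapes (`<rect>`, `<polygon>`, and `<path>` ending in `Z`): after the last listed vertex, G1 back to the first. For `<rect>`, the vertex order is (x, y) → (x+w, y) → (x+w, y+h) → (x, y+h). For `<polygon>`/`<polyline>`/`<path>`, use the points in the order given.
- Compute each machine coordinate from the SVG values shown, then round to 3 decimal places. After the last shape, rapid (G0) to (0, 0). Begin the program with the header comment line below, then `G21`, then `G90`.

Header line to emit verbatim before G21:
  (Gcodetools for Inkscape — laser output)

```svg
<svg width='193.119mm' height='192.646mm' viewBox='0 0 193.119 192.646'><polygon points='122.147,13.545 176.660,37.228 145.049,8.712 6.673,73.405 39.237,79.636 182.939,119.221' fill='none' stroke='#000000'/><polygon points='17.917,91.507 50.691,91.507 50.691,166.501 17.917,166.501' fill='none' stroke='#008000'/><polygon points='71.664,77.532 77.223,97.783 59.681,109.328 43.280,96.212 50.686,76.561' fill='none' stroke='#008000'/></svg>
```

(Gcodetools for Inkscape — laser output)
G21
G90
G0 X122.147 Y179.101
M3 S247
G1 X176.660 Y155.418 F3163
G1 X145.049 Y183.934 F3163
G1 X6.673 Y119.241 F3163
G1 X39.237 Y113.010 F3163
G1 X182.939 Y73.425 F3163
G1 X122.147 Y179.101 F3163
M5
G0 X17.917 Y101.139
M3 S439
G1 X50.691 Y101.139 F1370
G1 X50.691 Y26.145 F1370
G1 X17.917 Y26.145 F1370
G1 X17.917 Y101.139 F1370
M5
G0 X71.664 Y115.114
M3 S439
G1 X77.223 Y94.863 F1370
G1 X59.681 Y83.318 F1370
G1 X43.280 Y96.434 F1370
G1 X50.686 Y116.085 F1370
G1 X71.664 Y115.114 F1370
M5
G0 X0.000 Y0.000

Since the viewBox matches the mm dimensions, user units are millimetres directly. The only transform is the Y-flip y_m = 192.646 − y_svg.

Shape 1 is a closed polygon drawn with `<polygon>`. Its stroke #000000 means engrave at S247, F3163. After flipping Y the toolpath is (122.147,179.101) → (176.660,155.418) → (145.049,183.934) → (6.673,119.241) → (39.237,113.010) → (182.939,73.425) → (122.147,179.101), returning to the start.

Shape 2 is a rectangle drawn with `<polygon>`. Its stroke #008000 means score at S439, F1370. After flipping Y the toolpath is (17.917,101.139) → (50.691,101.139) → (50.691,26.145) → (17.917,26.145) → (17.917,101.139), returning to the start.

Shape 3 is a regular polygon drawn with `<polygon>`. Its stroke #008000 means score at S439, F1370. After flipping Y the toolpath is (71.664,115.114) → (77.223,94.863) → (59.681,83.318) → (43.280,96.434) → (50.686,116.085) → (71.664,115.114), returning to the start.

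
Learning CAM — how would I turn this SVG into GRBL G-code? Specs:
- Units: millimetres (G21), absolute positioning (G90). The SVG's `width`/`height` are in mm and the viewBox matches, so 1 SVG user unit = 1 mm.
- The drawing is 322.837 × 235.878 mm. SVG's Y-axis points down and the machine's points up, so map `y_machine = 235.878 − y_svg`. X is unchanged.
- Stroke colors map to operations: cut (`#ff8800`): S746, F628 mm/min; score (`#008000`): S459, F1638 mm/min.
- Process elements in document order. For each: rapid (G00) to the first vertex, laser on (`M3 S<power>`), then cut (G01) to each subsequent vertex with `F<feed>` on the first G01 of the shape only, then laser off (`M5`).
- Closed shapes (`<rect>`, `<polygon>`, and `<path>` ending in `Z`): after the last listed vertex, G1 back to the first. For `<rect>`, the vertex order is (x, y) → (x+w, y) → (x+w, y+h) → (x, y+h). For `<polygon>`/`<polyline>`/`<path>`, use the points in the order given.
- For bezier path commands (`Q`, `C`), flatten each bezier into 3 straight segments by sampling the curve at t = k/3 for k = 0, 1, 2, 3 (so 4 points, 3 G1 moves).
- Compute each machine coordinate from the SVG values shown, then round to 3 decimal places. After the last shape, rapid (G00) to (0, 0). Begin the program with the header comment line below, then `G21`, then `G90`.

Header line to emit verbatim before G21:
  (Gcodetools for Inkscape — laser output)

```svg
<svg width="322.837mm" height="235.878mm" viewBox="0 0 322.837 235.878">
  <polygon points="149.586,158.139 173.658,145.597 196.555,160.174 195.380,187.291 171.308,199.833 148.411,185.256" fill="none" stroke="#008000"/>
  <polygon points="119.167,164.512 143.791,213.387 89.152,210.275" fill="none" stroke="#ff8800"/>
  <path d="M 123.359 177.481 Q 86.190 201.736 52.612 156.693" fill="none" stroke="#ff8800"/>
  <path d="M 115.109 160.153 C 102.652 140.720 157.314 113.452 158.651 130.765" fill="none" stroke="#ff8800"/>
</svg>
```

(Gcodetools for Inkscape — laser output)
G21
G90
G00 X149.586 Y77.739
M3 S459
G01 X173.658 Y90.281 F1638
G01 X196.555 Y75.704
G01 X195.380 Y48.587
G01 X171.308 Y36.045
G01 X148.411 Y50.622
G01 X149.586 Y77.739
M5
G00 X119.167 Y71.366
M3 S746
G01 X143.791 Y22.491 F628
G01 X89.152 Y25.603
G01 X119.167 Y71.366
M5
G00 X123.359 Y58.397
M3 S746
G01 X98.979 Y49.927 F628
G01 X75.396 Y56.856
G01 X52.612 Y79.185
M5
G00 X115.109 Y75.725
M3 S746
G01 X120.564 Y95.828 F628
G01 X144.000 Y109.507
G01 X158.651 Y105.113
M5
G00 X0.000 Y0.000

1 u = 1 mm; y_m = 235.878 − y.

[1] `<polygon>` regular polygon, #008000→score S459 F1638: (149.586,77.739) → (173.658,90.281) → (196.555,75.704) → (195.380,48.587) → (171.308,36.045) → (148.411,50.622) → (149.586,77.739) (closed)

[2] `<polygon>` regular polygon, #ff8800→cut S746 F628: (119.167,71.366) → (143.791,22.491) → (89.152,25.603) → (119.167,71.366) (closed)

[3] `<path>` quadratic bezier, #ff8800→cut S746 F628: (123.359,58.397) → (98.979,49.927) → (75.396,56.856) → (52.612,79.185)

[4] `<path>` cubic bezier, #ff8800→cut S746 F628: (115.109,75.725) → (120.564,95.828) → (144.000,109.507) → (158.651,105.113)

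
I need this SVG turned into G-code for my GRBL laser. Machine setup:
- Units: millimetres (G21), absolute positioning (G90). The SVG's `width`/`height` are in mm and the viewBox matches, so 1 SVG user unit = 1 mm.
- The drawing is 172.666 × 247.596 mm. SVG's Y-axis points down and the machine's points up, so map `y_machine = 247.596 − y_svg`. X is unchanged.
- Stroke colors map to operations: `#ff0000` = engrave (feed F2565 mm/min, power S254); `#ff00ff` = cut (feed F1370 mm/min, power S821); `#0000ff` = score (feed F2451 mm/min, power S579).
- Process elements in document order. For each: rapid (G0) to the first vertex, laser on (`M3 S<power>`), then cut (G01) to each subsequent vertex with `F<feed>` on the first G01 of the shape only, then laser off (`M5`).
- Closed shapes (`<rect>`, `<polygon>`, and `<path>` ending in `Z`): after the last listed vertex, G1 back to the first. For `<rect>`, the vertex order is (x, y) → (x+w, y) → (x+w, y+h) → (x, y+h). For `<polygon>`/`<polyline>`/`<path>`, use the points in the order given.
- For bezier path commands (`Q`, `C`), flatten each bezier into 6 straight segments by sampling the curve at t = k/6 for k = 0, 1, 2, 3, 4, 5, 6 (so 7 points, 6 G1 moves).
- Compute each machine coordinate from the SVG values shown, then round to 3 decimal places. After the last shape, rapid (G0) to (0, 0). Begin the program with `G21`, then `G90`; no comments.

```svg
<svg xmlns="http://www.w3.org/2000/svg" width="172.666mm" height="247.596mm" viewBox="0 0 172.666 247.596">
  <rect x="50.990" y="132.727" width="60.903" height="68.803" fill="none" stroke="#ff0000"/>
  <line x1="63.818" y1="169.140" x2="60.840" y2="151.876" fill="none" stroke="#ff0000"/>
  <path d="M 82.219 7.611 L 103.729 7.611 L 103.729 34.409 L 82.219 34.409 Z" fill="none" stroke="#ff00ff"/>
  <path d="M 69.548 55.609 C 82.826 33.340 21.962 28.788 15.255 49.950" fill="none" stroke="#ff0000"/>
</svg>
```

G21
G90
G0 X50.990 Y114.869
M3 S254
G01 X111.893 Y114.869 F2565
G01 X111.893 Y46.066
G01 X50.990 Y46.066
G01 X50.990 Y114.869
M5
G0 X63.818 Y78.456
M3 S254
G01 X60.840 Y95.720 F2565
M5
G0 X82.219 Y239.985
M3 S821
G01 X103.729 Y239.985 F1370
G01 X103.729 Y213.187
G01 X82.219 Y213.187
G01 X82.219 Y239.985
M5
G0 X69.548 Y191.987
M3 S254
G01 X70.602 Y201.608 F2565
G01 X62.864 Y208.054
G01 X49.896 Y211.103
G01 X35.263 Y210.533
G01 X22.528 Y206.121
G01 X15.255 Y197.646
M5
G0 X0.000 Y0.000

Since the viewBox matches the mm dimensions, user units are millimetres directly. The only transform is the Y-flip y_m = 247.596 − y_svg.

Shape 1 is a rectangle drawn with `<rect>`. Its stroke #ff0000 means engrave at S254, F2565. After flipping Y the toolpath is (50.990,114.869) → (111.893,114.869) → (111.893,46.066) → (50.990,46.066) → (50.990,114.869), returning to the start.

Shape 2 is a line segment drawn with `<line>`. Its stroke #ff0000 means engrave at S254, F2565. After flipping Y the toolpath is (63.818,78.456) → (60.840,95.720).

Shape 3 is a rectangle drawn with `<path>`. Its stroke #ff00ff means cut at S821, F1370. After flipping Y the toolpath is (82.219,239.985) → (103.729,239.985) → (103.729,213.187) → (82.219,213.187) → (82.219,239.985), returning to the start.

Shape 4 is a cubic bezier drawn with `<path>`. Its stroke #ff0000 means engrave at S254, F2565. After flipping Y the toolpath is (69.548,191.987) → (70.602,201.608) → (62.864,208.054) → (49.896,211.103) → (35.263,210.533) → (22.528,206.121) → (15.255,197.646).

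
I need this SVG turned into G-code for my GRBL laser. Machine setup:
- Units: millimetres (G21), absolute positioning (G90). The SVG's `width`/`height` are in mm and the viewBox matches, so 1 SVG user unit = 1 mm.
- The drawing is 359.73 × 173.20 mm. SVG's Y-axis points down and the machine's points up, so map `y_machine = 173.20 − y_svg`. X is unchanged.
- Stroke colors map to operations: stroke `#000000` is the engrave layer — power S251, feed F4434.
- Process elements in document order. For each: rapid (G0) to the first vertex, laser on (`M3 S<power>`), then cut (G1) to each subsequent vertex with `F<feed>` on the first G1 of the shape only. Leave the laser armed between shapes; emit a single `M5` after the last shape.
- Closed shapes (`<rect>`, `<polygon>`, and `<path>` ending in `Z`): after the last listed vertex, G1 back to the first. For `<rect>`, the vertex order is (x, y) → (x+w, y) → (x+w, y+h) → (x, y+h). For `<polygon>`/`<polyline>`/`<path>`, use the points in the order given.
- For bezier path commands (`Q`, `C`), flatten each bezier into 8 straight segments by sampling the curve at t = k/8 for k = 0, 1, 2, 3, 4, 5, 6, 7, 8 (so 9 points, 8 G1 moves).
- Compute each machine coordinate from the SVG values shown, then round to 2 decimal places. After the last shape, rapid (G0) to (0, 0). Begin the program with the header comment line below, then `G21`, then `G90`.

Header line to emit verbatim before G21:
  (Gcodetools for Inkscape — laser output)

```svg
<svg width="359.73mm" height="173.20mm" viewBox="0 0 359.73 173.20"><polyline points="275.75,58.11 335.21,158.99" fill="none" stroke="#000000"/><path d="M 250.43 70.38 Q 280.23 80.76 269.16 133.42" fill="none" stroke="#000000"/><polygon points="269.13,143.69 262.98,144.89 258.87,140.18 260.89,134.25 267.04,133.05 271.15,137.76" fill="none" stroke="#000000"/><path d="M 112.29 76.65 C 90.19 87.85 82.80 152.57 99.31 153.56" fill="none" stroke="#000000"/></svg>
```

Since the viewBox matches the mm dimensions, user units are millimetres directly. The only transform is the Y-flip y_m = 173.20 − y_svg.

Shape 1 is a line segment drawn with `<polyline>`. Its stroke #000000 means engrave at S251, F4434. After flipping Y the toolpath is (275.75,115.09) → (335.21,14.21).

Shape 2 is a quadratic bezier drawn with `<path>`. Its stroke #000000 means engrave at S251, F4434. After flipping Y the toolpath is (250.43,102.82) → (257.24,99.56) → (262.78,94.99) → (267.03,89.09) → (270.01,81.87) → (271.72,73.33) → (272.14,63.47) → (271.29,52.28) → (269.16,39.78).

Shape 3 is a regular polygon drawn with `<polygon>`. Its stroke #000000 means engrave at S251, F4434. After flipping Y the toolpath is (269.13,29.51) → (262.98,28.31) → (258.87,33.02) → (260.89,38.95) → (267.04,40.15) → (271.15,35.44) → (269.13,29.51), returning to the start.

Shape 4 is a cubic bezier drawn with `<path>`. Its stroke #000000 means engrave at S251, F4434. After flipping Y the toolpath is (112.29,96.55) → (104.71,90.07) → (98.62,79.95) → (94.12,67.55) → (91.32,54.27) → (90.33,41.46) → (91.27,30.50) → (94.22,22.77) → (99.31,19.64).

(Gcodetools for Inkscape — laser output)
G21
G90
G0 X275.75 Y115.09
M3 S251
G1 X335.21 Y14.21 F4434
G0 X250.43 Y102.82
M3 S251
G1 X257.24 Y99.56 F4434
G1 X262.78 Y94.99
G1 X267.03 Y89.09
G1 X270.01 Y81.87
G1 X271.72 Y73.33
G1 X272.14 Y63.47
G1 X271.29 Y52.28
G1 X269.16 Y39.78
G0 X269.13 Y29.51
M3 S251
G1 X262.98 Y28.31 F4434
G1 X258.87 Y33.02
G1 X260.89 Y38.95
G1 X267.04 Y40.15
G1 X271.15 Y35.44
G1 X269.13 Y29.51
G0 X112.29 Y96.55
M3 S251
G1 X104.71 Y90.07 F4434
G1 X98.62 Y79.95
G1 X94.12 Y67.55
G1 X91.32 Y54.27
G1 X90.33 Y41.46
G1 X91.27 Y30.50
G1 X94.22 Y22.77
G1 X99.31 Y19.64
M5
G0 X0.00 Y0.00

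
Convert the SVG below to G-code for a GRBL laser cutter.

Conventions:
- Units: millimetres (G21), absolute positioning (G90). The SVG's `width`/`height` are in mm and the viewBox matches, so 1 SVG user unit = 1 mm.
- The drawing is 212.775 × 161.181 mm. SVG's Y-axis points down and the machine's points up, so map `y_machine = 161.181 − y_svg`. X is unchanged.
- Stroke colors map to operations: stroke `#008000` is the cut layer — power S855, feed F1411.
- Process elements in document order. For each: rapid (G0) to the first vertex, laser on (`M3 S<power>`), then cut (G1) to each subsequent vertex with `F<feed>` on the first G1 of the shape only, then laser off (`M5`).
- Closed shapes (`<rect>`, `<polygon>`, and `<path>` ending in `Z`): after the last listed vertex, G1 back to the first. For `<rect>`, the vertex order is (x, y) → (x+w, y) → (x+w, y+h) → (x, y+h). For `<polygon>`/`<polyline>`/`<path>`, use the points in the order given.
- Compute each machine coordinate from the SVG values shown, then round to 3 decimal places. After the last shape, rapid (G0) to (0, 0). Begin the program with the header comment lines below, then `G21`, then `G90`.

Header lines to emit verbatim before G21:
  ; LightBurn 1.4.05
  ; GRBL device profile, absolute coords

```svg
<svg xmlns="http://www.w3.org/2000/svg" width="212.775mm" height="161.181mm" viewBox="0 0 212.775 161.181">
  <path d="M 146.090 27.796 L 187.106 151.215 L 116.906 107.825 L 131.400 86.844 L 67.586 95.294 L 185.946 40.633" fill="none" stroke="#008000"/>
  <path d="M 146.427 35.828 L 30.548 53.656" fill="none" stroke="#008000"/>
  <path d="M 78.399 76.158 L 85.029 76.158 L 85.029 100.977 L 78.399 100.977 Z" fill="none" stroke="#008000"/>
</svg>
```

viewBox `0 0 212.775 161.181` with mm width/height → 1 unit = 1 mm. Flip: y_m = 161.181 − y_svg.

**Shape 1** — `<path>` open polyline, stroke `#008000` → cut (S855, F1411). Machine vertices: (146.090,133.385) → (187.106,9.966) → (116.906,53.356) → (131.400,74.337) → (67.586,65.887) → (185.946,120.548). Open path.

**Shape 2** — `<path>` line segment, stroke `#008000` → cut (S855, F1411). Machine vertices: (146.427,125.353) → (30.548,107.525). Open path.

**Shape 3** — `<path>` rectangle, stroke `#008000` → cut (S855, F1411). Machine vertices: (78.399,85.023) → (85.029,85.023) → (85.029,60.204) → (78.399,60.204) → (78.399,85.023). Closed: final G1 returns to the first vertex.

; LightBurn 1.4.05
; GRBL device profile, absolute coords
G21
G90
G0 X146.090 Y133.385
M3 S855
G1 X187.106 Y9.966 F1411
G1 X116.906 Y53.356
G1 X131.400 Y74.337
G1 X67.586 Y65.887
G1 X185.946 Y120.548
M5
G0 X146.427 Y125.353
M3 S855
G1 X30.548 Y107.525 F1411
M5
G0 X78.399 Y85.023
M3 S855
G1 X85.029 Y85.023 F1411
G1 X85.029 Y60.204
G1 X78.399 Y60.204
G1 X78.399 Y85.023
M5
G0 X0.000 Y0.000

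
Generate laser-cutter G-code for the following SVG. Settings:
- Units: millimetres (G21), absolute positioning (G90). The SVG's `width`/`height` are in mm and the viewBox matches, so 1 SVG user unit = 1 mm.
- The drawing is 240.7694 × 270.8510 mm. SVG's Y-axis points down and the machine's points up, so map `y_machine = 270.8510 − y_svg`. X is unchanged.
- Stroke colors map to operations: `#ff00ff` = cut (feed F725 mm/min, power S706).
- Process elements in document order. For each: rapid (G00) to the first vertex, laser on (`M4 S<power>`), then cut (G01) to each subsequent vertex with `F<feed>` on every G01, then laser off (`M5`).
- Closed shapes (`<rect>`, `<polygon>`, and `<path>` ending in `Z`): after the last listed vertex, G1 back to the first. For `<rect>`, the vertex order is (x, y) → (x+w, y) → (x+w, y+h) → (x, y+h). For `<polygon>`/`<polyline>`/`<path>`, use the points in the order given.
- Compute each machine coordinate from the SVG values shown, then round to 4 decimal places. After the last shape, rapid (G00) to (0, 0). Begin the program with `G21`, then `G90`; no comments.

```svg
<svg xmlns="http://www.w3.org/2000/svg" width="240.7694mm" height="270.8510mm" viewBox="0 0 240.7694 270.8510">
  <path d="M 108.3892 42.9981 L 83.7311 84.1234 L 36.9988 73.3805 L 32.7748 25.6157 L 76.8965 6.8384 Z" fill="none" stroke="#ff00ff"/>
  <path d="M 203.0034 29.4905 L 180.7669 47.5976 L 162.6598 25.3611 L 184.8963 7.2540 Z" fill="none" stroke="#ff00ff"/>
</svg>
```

G21
G90
G00 X108.3892 Y227.8529
M4 S706
G01 X83.7311 Y186.7276 F725
G01 X36.9988 Y197.4705 F725
G01 X32.7748 Y245.2353 F725
G01 X76.8965 Y264.0126 F725
G01 X108.3892 Y227.8529 F725
M5
G00 X203.0034 Y241.3605
M4 S706
G01 X180.7669 Y223.2534 F725
G01 X162.6598 Y245.4899 F725
G01 X184.8963 Y263.5970 F725
G01 X203.0034 Y241.3605 F725
M5
G00 X0.0000 Y0.0000

viewBox `0 0 240.7694 270.8510` with mm width/height → 1 unit = 1 mm. Flip: y_m = 270.8510 − y_svg.

**Shape 1** — `<path>` regular polygon, stroke `#ff00ff` → cut (S706, F725). Machine vertices: (108.3892,227.8529) → (83.7311,186.7276) → (36.9988,197.4705) → (32.7748,245.2353) → (76.8965,264.0126) → (108.3892,227.8529). Closed: final G1 returns to the first vertex.

**Shape 2** — `<path>` regular polygon, stroke `#ff00ff` → cut (S706, F725). Machine vertices: (203.0034,241.3605) → (180.7669,223.2534) → (162.6598,245.4899) → (184.8963,263.5970) → (203.0034,241.3605). Closed: final G1 returns to the first vertex.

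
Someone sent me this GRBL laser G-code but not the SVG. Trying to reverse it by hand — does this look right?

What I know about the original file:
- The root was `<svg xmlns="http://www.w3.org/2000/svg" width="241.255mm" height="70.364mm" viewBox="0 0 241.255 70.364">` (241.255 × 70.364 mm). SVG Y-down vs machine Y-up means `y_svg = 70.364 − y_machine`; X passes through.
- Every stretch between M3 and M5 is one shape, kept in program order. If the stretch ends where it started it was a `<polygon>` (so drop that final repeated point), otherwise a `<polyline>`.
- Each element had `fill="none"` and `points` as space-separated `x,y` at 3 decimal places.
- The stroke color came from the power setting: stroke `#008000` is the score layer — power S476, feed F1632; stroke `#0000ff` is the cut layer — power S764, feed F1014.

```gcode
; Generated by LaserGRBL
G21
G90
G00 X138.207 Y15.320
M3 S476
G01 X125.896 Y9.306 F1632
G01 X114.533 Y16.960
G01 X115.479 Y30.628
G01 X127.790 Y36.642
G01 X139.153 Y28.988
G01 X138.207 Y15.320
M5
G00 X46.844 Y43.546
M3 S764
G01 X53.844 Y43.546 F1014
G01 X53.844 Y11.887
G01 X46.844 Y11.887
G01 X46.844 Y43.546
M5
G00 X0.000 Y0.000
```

<svg xmlns="http://www.w3.org/2000/svg" width="241.255mm" height="70.364mm" viewBox="0 0 241.255 70.364">
  <polygon points="138.207,55.044 125.896,61.058 114.533,53.404 115.479,39.736 127.790,33.722 139.153,41.376" fill="none" stroke="#008000"/>
  <polygon points="46.844,26.818 53.844,26.818 53.844,58.477 46.844,58.477" fill="none" stroke="#0000ff"/>
</svg>

Each laser-on run becomes one SVG element. Flip Y back into SVG space with y_svg = 70.364 − y_machine.

Run 1: S476 ⇒ score layer `#008000`. The run returns to its start, so emit a `<polygon>` with points (Y-flipped): 138.207,55.044 125.896,61.058 114.533,53.404 115.479,39.736 127.790,33.722 139.153,41.376.

Run 2: the run's S764 means `#0000ff` (cut). The run returns to its start, so emit a `<polygon>` with points (Y-flipped): 46.844,26.818 53.844,26.818 53.844,58.477 46.844,58.477.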